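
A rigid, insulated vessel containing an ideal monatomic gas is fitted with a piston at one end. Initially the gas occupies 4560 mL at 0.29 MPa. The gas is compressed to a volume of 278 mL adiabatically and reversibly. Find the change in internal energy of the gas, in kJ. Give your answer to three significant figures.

γ = 5/3 for a monatomic ideal gas.
P₂ = P₁(V₁/V₂)^γ = 0.29×(4560/278)^(5/3) = 30.71 MPa.
For a reversible adiabat, W_by_gas = (P₁V₁ − P₂V₂)/(γ−1).
W_by = (290000×0.00456 − 3.071×10^7×0.000278) / (2/3) = -10820 J.
Q = 0 ⇒ ΔU = −W_by = 10820 J.

ΔU ≈ 10.8 kJ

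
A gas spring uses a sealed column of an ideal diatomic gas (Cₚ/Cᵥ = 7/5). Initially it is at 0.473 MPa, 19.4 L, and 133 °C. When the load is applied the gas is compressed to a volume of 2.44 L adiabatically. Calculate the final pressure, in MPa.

P₂ ≈ 8.62 MPa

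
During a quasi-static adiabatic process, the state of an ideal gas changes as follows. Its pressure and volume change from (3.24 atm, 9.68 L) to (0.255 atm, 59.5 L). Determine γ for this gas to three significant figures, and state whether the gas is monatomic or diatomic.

PV^γ = const ⇒ γ = ln(P₂/P₁) / ln(V₁/V₂).
γ = ln(0.255/3.24) / ln(9.68/59.5) = 1.4.
γ ≈ 1.40 is close to 7/5, so the gas is diatomic.

γ ≈ 1.40; diatomic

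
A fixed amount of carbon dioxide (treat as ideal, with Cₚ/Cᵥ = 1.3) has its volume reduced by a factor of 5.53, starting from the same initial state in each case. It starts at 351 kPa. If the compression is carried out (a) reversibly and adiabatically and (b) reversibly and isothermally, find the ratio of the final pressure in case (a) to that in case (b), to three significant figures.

P_adiabatic / P_isothermal ≈ 1.67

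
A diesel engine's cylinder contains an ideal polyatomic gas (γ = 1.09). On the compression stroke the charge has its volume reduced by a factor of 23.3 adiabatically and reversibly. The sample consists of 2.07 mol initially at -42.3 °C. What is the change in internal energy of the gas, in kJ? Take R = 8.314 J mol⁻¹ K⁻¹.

For a reversible adiabat TV^(γ−1) is constant, so T₂ = T₁ (V₁/V₂)^(γ−1).
T₁ = -42.3 °C = 230.8 K.
T₂ = 230.8 × 23.3^(0.09) = 306.5 K.
Q = 0, so ΔU = W_on_gas = nCᵥΔT with Cᵥ = R/(γ−1) = 92.38 J/(mol·K).
ΔU = 2.07 × 92.38 × (306.5 − 230.8) = 14460 J.

ΔU ≈ 14.5 kJ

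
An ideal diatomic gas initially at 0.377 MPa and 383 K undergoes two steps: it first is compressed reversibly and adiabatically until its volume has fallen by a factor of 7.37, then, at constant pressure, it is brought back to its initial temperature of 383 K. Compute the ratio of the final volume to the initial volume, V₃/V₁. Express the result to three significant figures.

For a diatomic ideal gas γ = 7/5.
Adiabatic step: V₂/V₁ = 0.1357; T₂ = T₁·7.37^(2/5) = 851.5 K.
Isobaric step: V₃/V₂ = T₃/T₂ = 383/851.5.
V₃/V₁ = (V₂/V₁)(V₃/V₂) = 0.1357 × (383/851.5) = 0.06103.

V₃/V₁ ≈ 0.0610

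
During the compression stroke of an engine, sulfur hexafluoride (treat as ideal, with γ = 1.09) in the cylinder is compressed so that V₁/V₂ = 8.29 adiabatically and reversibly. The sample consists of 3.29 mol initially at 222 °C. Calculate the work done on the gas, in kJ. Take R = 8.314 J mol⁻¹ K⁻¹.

Adiabatic: T₁V₁^(γ−1) = T₂V₂^(γ−1) ⇒ T₂ = T₁ (V₁/V₂)^(γ−1).
T₁ = 222 °C = 495.1 K.
T₂ = 495.1 × 8.29^(0.09) = 599 K.
Q = 0, so ΔU = W_on_gas = nCᵥΔT with Cᵥ = R/(γ−1) = 92.38 J/(mol·K).
ΔU = 3.29 × 92.38 × (599 − 495.1) = 31550 J.

W ≈ 31.6 kJ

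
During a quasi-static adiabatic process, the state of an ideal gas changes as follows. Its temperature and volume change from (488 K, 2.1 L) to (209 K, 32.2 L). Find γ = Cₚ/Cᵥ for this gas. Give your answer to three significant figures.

γ ≈ 1.31

TV^(γ−1) = const ⇒ γ − 1 = ln(T₂/T₁) / ln(V₁/V₂).
γ = 1 + ln(209/488) / ln(2.1/32.2) = 1.311.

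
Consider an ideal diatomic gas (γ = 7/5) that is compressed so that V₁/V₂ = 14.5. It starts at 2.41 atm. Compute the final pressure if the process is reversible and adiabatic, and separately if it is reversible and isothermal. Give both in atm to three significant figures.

Isothermal: P₂ = P₁(V₁/V₂) = 2.41×14.5 = 34.95 atm.
Adiabatic: P₂ = P₁(V₁/V₂)^γ = 2.41×14.5^(7/5) = 101.8 atm.

adiabatic: 102 atm; isothermal: 34.9 atm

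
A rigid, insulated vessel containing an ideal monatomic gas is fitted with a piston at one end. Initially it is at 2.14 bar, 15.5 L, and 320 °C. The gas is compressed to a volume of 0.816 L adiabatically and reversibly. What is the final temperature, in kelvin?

T₂ ≈ 4220 K

For a reversible adiabat TV^(γ−1) is constant, so T₂ = T₁ (V₁/V₂)^(γ−1).
γ = 5/3 for a monatomic ideal gas.
T₁ = 320 °C = 593.1 K.
T₂ = 593.1 × (15.5/0.816)^(2/3) = 4223 K.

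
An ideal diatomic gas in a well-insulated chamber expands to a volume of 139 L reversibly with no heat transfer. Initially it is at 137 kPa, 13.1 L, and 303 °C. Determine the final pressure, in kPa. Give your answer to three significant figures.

P₂ ≈ 5.02 kPa

Since PV^γ is constant along a reversible adiabat, P₂ = P₁ (V₁/V₂)^γ.
γ = 7/5 for a diatomic ideal gas.
P₂ = 137 × (13.1/139)^(7/5) = 5.02 kPa.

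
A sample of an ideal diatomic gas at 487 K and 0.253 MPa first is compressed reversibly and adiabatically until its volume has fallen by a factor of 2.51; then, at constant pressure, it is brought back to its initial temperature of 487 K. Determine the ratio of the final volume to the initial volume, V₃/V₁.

V₃/V₁ ≈ 0.276

For a diatomic ideal gas γ = 7/5.
Adiabatic step: V₂/V₁ = 0.3984; T₂ = T₁·2.51^(2/5) = 703.7 K.
Isobaric step: V₃/V₂ = T₃/T₂ = 487/703.7.
V₃/V₁ = (V₂/V₁)(V₃/V₂) = 0.3984 × (487/703.7) = 0.2757.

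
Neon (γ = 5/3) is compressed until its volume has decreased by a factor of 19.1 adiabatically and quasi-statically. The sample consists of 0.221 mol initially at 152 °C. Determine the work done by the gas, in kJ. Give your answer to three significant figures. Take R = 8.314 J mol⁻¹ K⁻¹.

W ≈ -7.20 kJ

Adiabatic: T₁V₁^(γ−1) = T₂V₂^(γ−1) ⇒ T₂ = T₁ (V₁/V₂)^(γ−1).
T₁ = 152 °C = 425.1 K.
T₂ = 425.1 × 19.1^(2/3) = 3038 K.
Q = 0, so ΔU = W_on_gas = nCᵥΔT with Cᵥ = R/(γ−1) = 12.47 J/(mol·K).
ΔU = 0.221 × 12.47 × (3038 − 425.1) = 7201 J.
Work done by the gas = −ΔU = -7201 J.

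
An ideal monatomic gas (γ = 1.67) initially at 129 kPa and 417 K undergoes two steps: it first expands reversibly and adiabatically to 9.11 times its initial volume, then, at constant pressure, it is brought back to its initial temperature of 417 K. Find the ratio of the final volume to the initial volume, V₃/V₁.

Adiabatic step: V₂/V₁ = 9.11; T₂ = T₁·(1/9.11)^(0.67) = 94.9 K.
Isobaric step: V₃/V₂ = T₃/T₂ = 417/94.9.
V₃/V₁ = (V₂/V₁)(V₃/V₂) = 9.11 × (417/94.9) = 40.03.

V₃/V₁ ≈ 40.0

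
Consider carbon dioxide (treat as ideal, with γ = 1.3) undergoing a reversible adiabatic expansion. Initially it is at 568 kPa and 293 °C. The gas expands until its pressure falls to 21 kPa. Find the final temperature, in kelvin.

T₂ ≈ 265 K

Along an adiabat T P^((1−γ)/γ) is constant, so T₂ = T₁ (P₂/P₁)^((γ−1)/γ).
T₁ = 293 °C = 566.1 K.
T₂ = 566.1 × (21/568)^(0.231) = 264.5 K.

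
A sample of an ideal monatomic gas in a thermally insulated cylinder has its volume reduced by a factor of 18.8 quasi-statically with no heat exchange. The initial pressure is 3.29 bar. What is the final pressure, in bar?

P₂ ≈ 437 bar

Adiabatic: P₁V₁^γ = P₂V₂^γ ⇒ P₂ = P₁ (V₁/V₂)^γ.
For a monatomic ideal gas γ = 5/3.
P₂ = 3.29 × 18.8^(5/3) = 437.3 bar.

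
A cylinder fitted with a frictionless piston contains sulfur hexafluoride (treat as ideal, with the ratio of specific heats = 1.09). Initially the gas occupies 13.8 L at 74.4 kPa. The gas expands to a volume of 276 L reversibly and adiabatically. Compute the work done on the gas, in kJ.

W ≈ -2.70 kJ

P₂ = P₁(V₁/V₂)^γ = 74.4×(13.8/276)^(1.09) = 2.841 kPa.
For a reversible adiabat, W_by_gas = (P₁V₁ − P₂V₂)/(γ−1).
W_by = (74400×0.0138 − 2841×0.276) / (0.09) = 2696 J.
W_on_gas = −W_by = -2696 J.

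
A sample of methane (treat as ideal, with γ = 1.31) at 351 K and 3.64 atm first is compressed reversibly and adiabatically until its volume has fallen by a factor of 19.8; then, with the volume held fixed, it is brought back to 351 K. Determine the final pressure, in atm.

P₃ ≈ 72.1 atm

Adiabatic step (PV^γ = const): P₂ = 3.64×19.8^(1.31) = 181.9 atm; T₂ = 351×19.8^(0.31) = 885.7 K.
Isochoric: P₃ = P₂(T₃/T₂) = 181.9 × (351/885.7) = 72.07 atm.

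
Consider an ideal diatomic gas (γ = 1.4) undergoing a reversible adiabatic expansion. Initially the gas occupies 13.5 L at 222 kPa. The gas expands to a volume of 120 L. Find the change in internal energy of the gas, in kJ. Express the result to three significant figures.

P₂ = P₁(V₁/V₂)^γ = 222×(13.5/120)^(1.4) = 10.42 kPa.
For a reversible adiabat, W_by_gas = (P₁V₁ − P₂V₂)/(γ−1).
W_by = (222000×0.0135 − 10420×0.12) / (0.4) = 4366 J.
Q = 0 ⇒ ΔU = −W_by = -4366 J.

ΔU ≈ -4.37 kJ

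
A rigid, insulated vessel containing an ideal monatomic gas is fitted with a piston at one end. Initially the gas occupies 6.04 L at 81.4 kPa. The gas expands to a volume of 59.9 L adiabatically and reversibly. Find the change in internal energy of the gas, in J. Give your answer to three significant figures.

ΔU ≈ -578 J

γ = 5/3 for a monatomic ideal gas.
P₂ = P₁(V₁/V₂)^γ = 81.4×(6.04/59.9)^(5/3) = 1.778 kPa.
For a reversible adiabat, W_by_gas = (P₁V₁ − P₂V₂)/(γ−1).
W_by = (81400×0.00604 − 1778×0.0599) / (2/3) = 577.7 J.
Q = 0 ⇒ ΔU = −W_by = -577.7 J.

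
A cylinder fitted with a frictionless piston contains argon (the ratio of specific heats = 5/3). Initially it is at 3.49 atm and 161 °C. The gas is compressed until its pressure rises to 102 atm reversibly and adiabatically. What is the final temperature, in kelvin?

Along an adiabat T P^((1−γ)/γ) is constant, so T₂ = T₁ (P₂/P₁)^((γ−1)/γ).
T₁ = 161 °C = 434.1 K.
T₂ = 434.1 × (102/3.49)^(2/5) = 1675 K.

T₂ ≈ 1670 K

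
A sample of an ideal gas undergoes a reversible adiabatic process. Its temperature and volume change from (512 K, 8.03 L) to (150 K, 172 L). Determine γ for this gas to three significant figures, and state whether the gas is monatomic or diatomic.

γ ≈ 1.40; diatomic

TV^(γ−1) = const ⇒ γ − 1 = ln(T₂/T₁) / ln(V₁/V₂).
γ = 1 + ln(150/512) / ln(8.03/172) = 1.401.
γ ≈ 1.40 is close to 7/5, so the gas is diatomic.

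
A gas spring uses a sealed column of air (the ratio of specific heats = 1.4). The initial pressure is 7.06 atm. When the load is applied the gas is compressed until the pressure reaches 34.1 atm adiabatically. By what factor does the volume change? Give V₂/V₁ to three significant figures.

From PV^γ = const, V₂/V₁ = (P₁/P₂)^(1/γ).
V₂/V₁ = (7.06/34.1)^(0.714) = 0.3247.

V₂/V₁ ≈ 0.325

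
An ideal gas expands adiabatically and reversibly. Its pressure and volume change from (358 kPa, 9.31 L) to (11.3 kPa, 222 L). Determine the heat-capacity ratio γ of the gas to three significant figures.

PV^γ = const ⇒ γ = ln(P₂/P₁) / ln(V₁/V₂).
γ = ln(11.3/358) / ln(9.31/222) = 1.09.

γ ≈ 1.09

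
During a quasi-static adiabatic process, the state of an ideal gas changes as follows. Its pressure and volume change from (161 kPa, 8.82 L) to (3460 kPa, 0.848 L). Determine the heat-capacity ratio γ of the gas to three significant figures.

γ ≈ 1.31

PV^γ = const ⇒ γ = ln(P₂/P₁) / ln(V₁/V₂).
γ = ln(3460/161) / ln(8.82/0.848) = 1.31.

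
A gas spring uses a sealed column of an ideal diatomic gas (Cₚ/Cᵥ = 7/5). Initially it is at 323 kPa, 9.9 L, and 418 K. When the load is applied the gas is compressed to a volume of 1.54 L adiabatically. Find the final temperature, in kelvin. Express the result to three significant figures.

Adiabatic: T₁V₁^(γ−1) = T₂V₂^(γ−1) ⇒ T₂ = T₁ (V₁/V₂)^(γ−1).
T₂ = 418 × (9.9/1.54)^(2/5) = 879.9 K.

T₂ ≈ 880 K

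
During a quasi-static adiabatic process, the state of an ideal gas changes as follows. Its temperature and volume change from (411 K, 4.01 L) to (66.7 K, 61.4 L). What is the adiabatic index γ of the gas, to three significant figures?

TV^(γ−1) = const ⇒ γ − 1 = ln(T₂/T₁) / ln(V₁/V₂).
γ = 1 + ln(66.7/411) / ln(4.01/61.4) = 1.666.

γ ≈ 1.67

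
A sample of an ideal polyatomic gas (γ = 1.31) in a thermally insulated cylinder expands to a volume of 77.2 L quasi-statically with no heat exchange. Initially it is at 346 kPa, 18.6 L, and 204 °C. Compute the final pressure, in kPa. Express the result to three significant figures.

Adiabatic: P₁V₁^γ = P₂V₂^γ ⇒ P₂ = P₁ (V₁/V₂)^γ.
P₂ = 346 × (18.6/77.2)^(1.31) = 53.62 kPa.

P₂ ≈ 53.6 kPa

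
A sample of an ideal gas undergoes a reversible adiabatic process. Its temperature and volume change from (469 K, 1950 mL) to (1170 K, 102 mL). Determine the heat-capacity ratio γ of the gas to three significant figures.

γ ≈ 1.31

TV^(γ−1) = const ⇒ γ − 1 = ln(T₂/T₁) / ln(V₁/V₂).
γ = 1 + ln(1170/469) / ln(1950/102) = 1.31.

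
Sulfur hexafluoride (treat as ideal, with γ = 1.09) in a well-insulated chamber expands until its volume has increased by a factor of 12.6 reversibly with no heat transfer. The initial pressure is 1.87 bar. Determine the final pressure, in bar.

P₂ ≈ 0.118 bar

Adiabatic: P₁V₁^γ = P₂V₂^γ ⇒ P₂ = P₁ (V₁/V₂)^γ.
P₂ = 1.87 × (1/12.6)^(1.09) = 0.1182 bar.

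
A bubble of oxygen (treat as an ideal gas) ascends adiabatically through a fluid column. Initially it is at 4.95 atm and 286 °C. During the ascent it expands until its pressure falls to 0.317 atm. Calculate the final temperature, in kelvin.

Along an adiabat T P^((1−γ)/γ) is constant, so T₂ = T₁ (P₂/P₁)^((γ−1)/γ).
For a diatomic ideal gas γ = 7/5, so (γ−1)/γ = 2/7.
T₁ = 286 °C = 559.1 K.
T₂ = 559.1 × (0.317/4.95)^(2/7) = 255 K.

T₂ ≈ 255 K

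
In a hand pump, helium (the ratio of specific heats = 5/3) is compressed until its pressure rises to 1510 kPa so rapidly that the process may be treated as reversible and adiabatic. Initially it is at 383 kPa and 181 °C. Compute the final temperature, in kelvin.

T₂ ≈ 786 K

Adiabatic: T₂/T₁ = (P₂/P₁)^((γ−1)/γ).
T₁ = 181 °C = 454.1 K.
T₂ = 454.1 × (1510/383)^(2/5) = 786.2 K.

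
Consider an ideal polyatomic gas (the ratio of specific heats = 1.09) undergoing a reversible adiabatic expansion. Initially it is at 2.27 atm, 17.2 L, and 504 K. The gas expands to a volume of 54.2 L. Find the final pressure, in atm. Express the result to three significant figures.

P₂ ≈ 0.650 atm

Since PV^γ is constant along a reversible adiabat, P₂ = P₁ (V₁/V₂)^γ.
P₂ = 2.27 × (17.2/54.2)^(1.09) = 0.6497 atm.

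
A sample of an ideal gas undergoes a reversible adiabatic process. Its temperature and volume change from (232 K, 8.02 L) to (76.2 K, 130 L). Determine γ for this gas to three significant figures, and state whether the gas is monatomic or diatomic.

γ ≈ 1.40; diatomic

TV^(γ−1) = const ⇒ γ − 1 = ln(T₂/T₁) / ln(V₁/V₂).
γ = 1 + ln(76.2/232) / ln(8.02/130) = 1.4.
γ ≈ 1.40 is close to 7/5, so the gas is diatomic.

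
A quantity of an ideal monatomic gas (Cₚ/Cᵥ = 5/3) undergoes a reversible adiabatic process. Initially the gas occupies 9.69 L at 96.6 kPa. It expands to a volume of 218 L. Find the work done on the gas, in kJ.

P₂ = P₁(V₁/V₂)^γ = 96.6×(9.69/218)^(5/3) = 0.5388 kPa.
For a reversible adiabat, W_by_gas = (P₁V₁ − P₂V₂)/(γ−1).
W_by = (96600×0.00969 − 538.8×0.218) / (2/3) = 1228 J.
W_on_gas = −W_by = -1228 J.

W ≈ -1.23 kJ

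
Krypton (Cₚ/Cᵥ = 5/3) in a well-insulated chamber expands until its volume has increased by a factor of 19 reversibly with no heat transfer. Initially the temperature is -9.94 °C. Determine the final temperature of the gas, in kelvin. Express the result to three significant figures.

For a reversible adiabat TV^(γ−1) is constant, so T₂ = T₁ (V₁/V₂)^(γ−1).
T₁ = -9.94 °C = 263.2 K.
T₂ = 263.2 × (1/19)^(2/3) = 36.97 K.

T₂ ≈ 37.0 K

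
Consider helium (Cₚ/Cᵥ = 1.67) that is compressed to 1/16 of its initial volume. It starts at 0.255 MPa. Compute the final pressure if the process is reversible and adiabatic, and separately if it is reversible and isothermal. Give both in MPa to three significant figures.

adiabatic: 26.1 MPa; isothermal: 4.08 MPa

Isothermal: P₂ = P₁(V₁/V₂) = 0.255×16 = 4.08 MPa.
Adiabatic: P₂ = P₁(V₁/V₂)^γ = 0.255×16^(1.67) = 26.15 MPa.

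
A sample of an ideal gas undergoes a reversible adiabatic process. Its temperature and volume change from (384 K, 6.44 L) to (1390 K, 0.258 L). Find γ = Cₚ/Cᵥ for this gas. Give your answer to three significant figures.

γ ≈ 1.40

TV^(γ−1) = const ⇒ γ − 1 = ln(T₂/T₁) / ln(V₁/V₂).
γ = 1 + ln(1390/384) / ln(6.44/0.258) = 1.4.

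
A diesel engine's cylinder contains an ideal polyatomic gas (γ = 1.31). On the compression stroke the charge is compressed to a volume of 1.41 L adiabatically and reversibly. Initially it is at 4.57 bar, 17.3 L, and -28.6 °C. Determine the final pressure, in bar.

Adiabatic: P₁V₁^γ = P₂V₂^γ ⇒ P₂ = P₁ (V₁/V₂)^γ.
P₂ = 4.57 × (17.3/1.41)^(1.31) = 122 bar.

P₂ ≈ 122 bar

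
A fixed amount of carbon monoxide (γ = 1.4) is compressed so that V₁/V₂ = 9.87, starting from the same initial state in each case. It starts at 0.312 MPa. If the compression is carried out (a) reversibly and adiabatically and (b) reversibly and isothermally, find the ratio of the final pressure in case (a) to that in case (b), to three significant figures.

P_adiabatic / P_isothermal ≈ 2.50

Isothermal: P_b = P₁(V₁/V₂) = 0.312×9.87.
Adiabatic: P_a = P₁(V₁/V₂)^γ = 0.312×9.87^(1.4).
P_a/P_b = (V₁/V₂)^(γ−1) = 9.87^(0.4) = 2.499.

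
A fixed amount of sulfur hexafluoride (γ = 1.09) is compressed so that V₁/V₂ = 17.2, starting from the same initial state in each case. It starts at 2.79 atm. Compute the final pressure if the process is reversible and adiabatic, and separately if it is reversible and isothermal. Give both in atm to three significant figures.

adiabatic: 62.0 atm; isothermal: 48.0 atm

Isothermal: P₂ = P₁(V₁/V₂) = 2.79×17.2 = 47.99 atm.
Adiabatic: P₂ = P₁(V₁/V₂)^γ = 2.79×17.2^(1.09) = 61.99 atm.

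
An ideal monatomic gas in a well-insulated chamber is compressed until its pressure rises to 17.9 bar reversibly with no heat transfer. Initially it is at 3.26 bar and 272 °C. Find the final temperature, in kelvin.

Along an adiabat T P^((1−γ)/γ) is constant, so T₂ = T₁ (P₂/P₁)^((γ−1)/γ).
For a monatomic ideal gas γ = 5/3, so (γ−1)/γ = 2/5.
T₁ = 272 °C = 545.1 K.
T₂ = 545.1 × (17.9/3.26)^(2/5) = 1077 K.

T₂ ≈ 1080 K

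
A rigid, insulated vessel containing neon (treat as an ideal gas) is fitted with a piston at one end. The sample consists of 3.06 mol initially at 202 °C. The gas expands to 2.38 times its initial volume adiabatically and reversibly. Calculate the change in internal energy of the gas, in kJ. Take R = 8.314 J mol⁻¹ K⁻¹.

For a reversible adiabat TV^(γ−1) is constant, so T₂ = T₁ (V₁/V₂)^(γ−1).
γ = 5/3 for a monatomic ideal gas, so γ−1 = 2/3.
T₁ = 202 °C = 475.1 K.
T₂ = 475.1 × (1/2.38)^(2/3) = 266.6 K.
Q = 0, so ΔU = W_on_gas = nCᵥΔT with Cᵥ = R/(γ−1) = 12.47 J/(mol·K).
ΔU = 3.06 × 12.47 × (266.6 − 475.1) = -7960 J.

ΔU ≈ -7.96 kJ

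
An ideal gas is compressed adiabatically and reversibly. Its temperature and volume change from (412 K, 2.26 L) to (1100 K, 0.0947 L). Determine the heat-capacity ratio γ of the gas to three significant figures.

γ ≈ 1.31

TV^(γ−1) = const ⇒ γ − 1 = ln(T₂/T₁) / ln(V₁/V₂).
γ = 1 + ln(1100/412) / ln(2.26/0.0947) = 1.31.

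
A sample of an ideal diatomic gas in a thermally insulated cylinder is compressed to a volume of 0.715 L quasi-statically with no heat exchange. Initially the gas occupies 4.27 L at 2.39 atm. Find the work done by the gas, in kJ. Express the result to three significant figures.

W ≈ -2.70 kJ

γ = 7/5 for a diatomic ideal gas.
P₂ = P₁(V₁/V₂)^γ = 2.39×(4.27/0.715)^(7/5) = 29.17 atm.
For a reversible adiabat, W_by_gas = (P₁V₁ − P₂V₂)/(γ−1).
W_by = (242200×0.00427 − 2.956×10^6×0.000715) / (2/5) = -2698 J.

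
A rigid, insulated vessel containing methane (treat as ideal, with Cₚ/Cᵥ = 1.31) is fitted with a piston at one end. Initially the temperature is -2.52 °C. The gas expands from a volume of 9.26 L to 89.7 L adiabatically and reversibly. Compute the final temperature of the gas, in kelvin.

T₂ ≈ 134 K

Adiabatic: T₁V₁^(γ−1) = T₂V₂^(γ−1) ⇒ T₂ = T₁ (V₁/V₂)^(γ−1).
T₁ = -2.52 °C = 270.6 K.
T₂ = 270.6 × (9.26/89.7)^(0.31) = 133.9 K.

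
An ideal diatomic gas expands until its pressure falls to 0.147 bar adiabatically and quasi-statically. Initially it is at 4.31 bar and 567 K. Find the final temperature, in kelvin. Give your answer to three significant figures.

Adiabatic: T₂/T₁ = (P₂/P₁)^((γ−1)/γ).
For a diatomic ideal gas γ = 7/5, so (γ−1)/γ = 2/7.
T₂ = 567 × (0.147/4.31)^(2/7) = 216 K.

T₂ ≈ 216 K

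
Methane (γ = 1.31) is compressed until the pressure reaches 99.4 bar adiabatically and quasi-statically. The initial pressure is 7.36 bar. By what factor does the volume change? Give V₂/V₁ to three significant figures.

V₂/V₁ ≈ 0.137

From PV^γ = const, V₂/V₁ = (P₁/P₂)^(1/γ).
V₂/V₁ = (7.36/99.4)^(0.763) = 0.1371.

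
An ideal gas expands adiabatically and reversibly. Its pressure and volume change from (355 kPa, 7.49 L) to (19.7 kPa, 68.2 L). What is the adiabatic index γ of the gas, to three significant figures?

PV^γ = const ⇒ γ = ln(P₂/P₁) / ln(V₁/V₂).
γ = ln(19.7/355) / ln(7.49/68.2) = 1.309.

γ ≈ 1.31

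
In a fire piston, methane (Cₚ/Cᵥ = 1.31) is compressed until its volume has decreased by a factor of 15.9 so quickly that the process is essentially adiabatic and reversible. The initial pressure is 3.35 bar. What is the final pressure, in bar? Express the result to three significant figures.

P₂ ≈ 126 bar

Adiabatic: P₁V₁^γ = P₂V₂^γ ⇒ P₂ = P₁ (V₁/V₂)^γ.
P₂ = 3.35 × 15.9^(1.31) = 125.6 bar.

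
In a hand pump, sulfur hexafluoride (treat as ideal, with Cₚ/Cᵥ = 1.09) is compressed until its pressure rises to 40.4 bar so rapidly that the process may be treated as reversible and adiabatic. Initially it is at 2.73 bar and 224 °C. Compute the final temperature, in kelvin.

T₂ ≈ 621 K

Adiabatic: T₂/T₁ = (P₂/P₁)^((γ−1)/γ).
T₁ = 224 °C = 497.1 K.
T₂ = 497.1 × (40.4/2.73)^(0.0826) = 621 K.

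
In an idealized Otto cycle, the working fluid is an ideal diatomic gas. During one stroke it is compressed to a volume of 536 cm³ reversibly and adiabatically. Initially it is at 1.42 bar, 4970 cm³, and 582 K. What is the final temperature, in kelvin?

For a reversible adiabat TV^(γ−1) is constant, so T₂ = T₁ (V₁/V₂)^(γ−1).
γ = 7/5 for a diatomic ideal gas.
T₂ = 582 × (4970/536)^(2/5) = 1418 K.

T₂ ≈ 1420 K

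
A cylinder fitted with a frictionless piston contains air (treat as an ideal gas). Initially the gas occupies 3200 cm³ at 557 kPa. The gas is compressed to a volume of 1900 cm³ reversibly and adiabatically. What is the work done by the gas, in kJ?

W ≈ -1.03 kJ

γ = 7/5 for a diatomic ideal gas.
P₂ = P₁(V₁/V₂)^γ = 557×(3200/1900)^(7/5) = 1156 kPa.
For a reversible adiabat, W_by_gas = (P₁V₁ − P₂V₂)/(γ−1).
W_by = (557000×0.0032 − 1.156×10^6×0.0019) / (2/5) = -1033 J.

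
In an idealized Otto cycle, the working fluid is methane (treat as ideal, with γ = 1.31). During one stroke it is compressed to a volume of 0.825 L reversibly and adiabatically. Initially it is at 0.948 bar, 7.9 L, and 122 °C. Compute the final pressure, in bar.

Adiabatic: P₁V₁^γ = P₂V₂^γ ⇒ P₂ = P₁ (V₁/V₂)^γ.
P₂ = 0.948 × (7.9/0.825)^(1.31) = 18.29 bar.

P₂ ≈ 18.3 bar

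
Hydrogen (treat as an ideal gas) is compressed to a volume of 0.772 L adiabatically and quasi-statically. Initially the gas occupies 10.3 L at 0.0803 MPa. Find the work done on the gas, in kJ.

γ = 7/5 for a diatomic ideal gas.
P₂ = P₁(V₁/V₂)^γ = 0.0803×(10.3/0.772)^(7/5) = 3.02 MPa.
For a reversible adiabat, W_by_gas = (P₁V₁ − P₂V₂)/(γ−1).
W_by = (80300×0.0103 − 3.02×10^6×0.000772) / (2/5) = -3761 J.
W_on_gas = −W_by = 3761 J.

W ≈ 3.76 kJ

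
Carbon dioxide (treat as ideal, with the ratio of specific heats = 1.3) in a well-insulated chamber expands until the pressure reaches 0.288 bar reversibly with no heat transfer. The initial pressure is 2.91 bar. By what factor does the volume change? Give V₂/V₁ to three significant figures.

V₂/V₁ ≈ 5.93

From PV^γ = const, V₂/V₁ = (P₁/P₂)^(1/γ).
V₂/V₁ = (2.91/0.288)^(0.769) = 5.925.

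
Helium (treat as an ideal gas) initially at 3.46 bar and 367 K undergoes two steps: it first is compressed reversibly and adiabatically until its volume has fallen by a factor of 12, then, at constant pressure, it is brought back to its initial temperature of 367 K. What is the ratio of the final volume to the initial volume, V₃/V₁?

For a monatomic ideal gas γ = 5/3.
Adiabatic step: V₂/V₁ = 0.08333; T₂ = T₁·12^(2/3) = 1924 K.
Isobaric step: V₃/V₂ = T₃/T₂ = 367/1924.
V₃/V₁ = (V₂/V₁)(V₃/V₂) = 0.08333 × (367/1924) = 0.0159.

V₃/V₁ ≈ 0.0159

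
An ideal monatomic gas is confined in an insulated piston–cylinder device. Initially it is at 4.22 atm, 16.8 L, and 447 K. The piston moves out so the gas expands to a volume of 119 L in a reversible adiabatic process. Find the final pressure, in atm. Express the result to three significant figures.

Since PV^γ is constant along a reversible adiabat, P₂ = P₁ (V₁/V₂)^γ.
γ = 5/3 for a monatomic ideal gas.
P₂ = 4.22 × (16.8/119)^(5/3) = 0.1615 atm.

P₂ ≈ 0.162 atm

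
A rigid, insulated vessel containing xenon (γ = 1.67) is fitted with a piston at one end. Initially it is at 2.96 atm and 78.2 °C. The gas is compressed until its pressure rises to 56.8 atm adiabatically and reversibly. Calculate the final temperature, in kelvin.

Along an adiabat T P^((1−γ)/γ) is constant, so T₂ = T₁ (P₂/P₁)^((γ−1)/γ).
T₁ = 78.2 °C = 351.3 K.
T₂ = 351.3 × (56.8/2.96)^(0.401) = 1149 K.

T₂ ≈ 1150 K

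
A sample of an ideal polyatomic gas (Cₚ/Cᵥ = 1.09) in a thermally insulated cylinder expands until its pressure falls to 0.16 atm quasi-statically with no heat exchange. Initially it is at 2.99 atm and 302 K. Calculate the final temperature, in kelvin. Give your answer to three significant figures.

Adiabatic: T₂/T₁ = (P₂/P₁)^((γ−1)/γ).
T₂ = 302 × (0.16/2.99)^(0.0826) = 237.1 K.

T₂ ≈ 237 K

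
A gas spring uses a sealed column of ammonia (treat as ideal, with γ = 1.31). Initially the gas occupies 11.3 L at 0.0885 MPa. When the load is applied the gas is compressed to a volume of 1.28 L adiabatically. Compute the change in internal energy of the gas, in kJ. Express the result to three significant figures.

ΔU ≈ 3.11 kJ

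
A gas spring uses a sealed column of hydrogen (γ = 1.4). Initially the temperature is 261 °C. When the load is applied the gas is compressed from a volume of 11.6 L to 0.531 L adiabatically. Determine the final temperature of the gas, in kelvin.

T₂ ≈ 1830 K

Adiabatic: T₁V₁^(γ−1) = T₂V₂^(γ−1) ⇒ T₂ = T₁ (V₁/V₂)^(γ−1).
T₁ = 261 °C = 534.1 K.
T₂ = 534.1 × (11.6/0.531)^(0.4) = 1834 K.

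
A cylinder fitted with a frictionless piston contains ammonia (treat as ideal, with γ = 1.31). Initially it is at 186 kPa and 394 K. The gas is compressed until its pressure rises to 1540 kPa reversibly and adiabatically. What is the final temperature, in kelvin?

Along an adiabat T P^((1−γ)/γ) is constant, so T₂ = T₁ (P₂/P₁)^((γ−1)/γ).
T₂ = 394 × (1540/186)^(0.237) = 649.7 K.

T₂ ≈ 650 K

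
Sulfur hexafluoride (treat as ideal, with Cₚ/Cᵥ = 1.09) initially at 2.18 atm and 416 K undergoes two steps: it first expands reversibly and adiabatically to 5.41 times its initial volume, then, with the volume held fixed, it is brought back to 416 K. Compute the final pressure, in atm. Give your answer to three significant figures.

P₃ ≈ 0.403 atm

Adiabatic step (PV^γ = const): P₂ = 2.18×(1/5.41)^(1.09) = 0.3462 atm; T₂ = 416×(1/5.41)^(0.09) = 357.4 K.
Isochoric: P₃ = P₂(T₃/T₂) = 0.3462 × (416/357.4) = 0.403 atm.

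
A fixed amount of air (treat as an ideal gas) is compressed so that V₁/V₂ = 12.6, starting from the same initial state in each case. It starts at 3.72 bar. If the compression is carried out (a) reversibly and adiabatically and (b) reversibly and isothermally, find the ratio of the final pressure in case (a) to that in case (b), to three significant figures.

For a diatomic ideal gas γ = 7/5.
Isothermal: P_b = P₁(V₁/V₂) = 3.72×12.6.
Adiabatic: P_a = P₁(V₁/V₂)^γ = 3.72×12.6^(7/5).
P_a/P_b = (V₁/V₂)^(γ−1) = 12.6^(2/5) = 2.755.

P_adiabatic / P_isothermal ≈ 2.76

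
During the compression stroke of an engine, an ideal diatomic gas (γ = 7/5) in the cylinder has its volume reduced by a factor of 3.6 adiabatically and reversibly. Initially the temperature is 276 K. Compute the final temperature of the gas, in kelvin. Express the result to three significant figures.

T₂ ≈ 461 K

Adiabatic: T₁V₁^(γ−1) = T₂V₂^(γ−1) ⇒ T₂ = T₁ (V₁/V₂)^(γ−1).
T₂ = 276 × 3.6^(2/5) = 460.7 K.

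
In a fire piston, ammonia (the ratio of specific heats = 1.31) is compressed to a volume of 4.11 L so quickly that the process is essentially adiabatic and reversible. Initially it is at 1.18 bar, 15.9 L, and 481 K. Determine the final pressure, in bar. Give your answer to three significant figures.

P₂ ≈ 6.94 bar

Since PV^γ is constant along a reversible adiabat, P₂ = P₁ (V₁/V₂)^γ.
P₂ = 1.18 × (15.9/4.11)^(1.31) = 6.944 bar.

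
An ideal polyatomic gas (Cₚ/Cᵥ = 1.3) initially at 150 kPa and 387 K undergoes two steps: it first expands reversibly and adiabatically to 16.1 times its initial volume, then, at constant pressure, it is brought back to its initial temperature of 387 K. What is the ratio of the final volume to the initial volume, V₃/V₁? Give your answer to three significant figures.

V₃/V₁ ≈ 37.1

Adiabatic step: V₂/V₁ = 16.1; T₂ = T₁·(1/16.1)^(0.3) = 168.1 K.
Isobaric step: V₃/V₂ = T₃/T₂ = 387/168.1.
V₃/V₁ = (V₂/V₁)(V₃/V₂) = 16.1 × (387/168.1) = 37.06.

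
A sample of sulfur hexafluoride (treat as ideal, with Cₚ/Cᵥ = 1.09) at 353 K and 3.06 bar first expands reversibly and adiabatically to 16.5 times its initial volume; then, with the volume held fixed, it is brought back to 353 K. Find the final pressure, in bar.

P₃ ≈ 0.185 bar

Adiabatic step (PV^γ = const): P₂ = 3.06×(1/16.5)^(1.09) = 0.1441 bar; T₂ = 353×(1/16.5)^(0.09) = 274.3 K.
Isochoric: P₃ = P₂(T₃/T₂) = 0.1441 × (353/274.3) = 0.1855 bar.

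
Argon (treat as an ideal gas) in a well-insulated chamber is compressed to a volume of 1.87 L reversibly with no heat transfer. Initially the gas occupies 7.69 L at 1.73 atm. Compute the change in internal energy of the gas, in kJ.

ΔU ≈ 3.17 kJ

γ = 5/3 for a monatomic ideal gas.
P₂ = P₁(V₁/V₂)^γ = 1.73×(7.69/1.87)^(5/3) = 18.26 atm.
For a reversible adiabat, W_by_gas = (P₁V₁ − P₂V₂)/(γ−1).
W_by = (175300×0.00769 − 1.85×10^6×0.00187) / (2/3) = -3168 J.
Q = 0 ⇒ ΔU = −W_by = 3168 J.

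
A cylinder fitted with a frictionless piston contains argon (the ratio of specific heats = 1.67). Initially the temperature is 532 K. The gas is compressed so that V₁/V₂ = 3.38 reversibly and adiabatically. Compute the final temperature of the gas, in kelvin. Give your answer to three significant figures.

For a reversible adiabat TV^(γ−1) is constant, so T₂ = T₁ (V₁/V₂)^(γ−1).
T₂ = 532 × 3.38^(0.67) = 1203 K.

T₂ ≈ 1200 K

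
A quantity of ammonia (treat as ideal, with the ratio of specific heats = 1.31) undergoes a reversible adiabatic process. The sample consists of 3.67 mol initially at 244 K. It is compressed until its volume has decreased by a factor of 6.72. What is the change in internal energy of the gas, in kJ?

ΔU ≈ 19.3 kJ

For a reversible adiabat TV^(γ−1) is constant, so T₂ = T₁ (V₁/V₂)^(γ−1).
T₂ = 244 × 6.72^(0.31) = 440.4 K.
Q = 0, so ΔU = W_on_gas = nCᵥΔT with Cᵥ = R/(γ−1) = 26.82 J/(mol·K).
ΔU = 3.67 × 26.82 × (440.4 − 244) = 19330 J.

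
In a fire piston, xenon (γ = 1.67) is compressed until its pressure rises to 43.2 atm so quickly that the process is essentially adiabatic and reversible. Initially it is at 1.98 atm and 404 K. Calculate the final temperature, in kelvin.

Along an adiabat T P^((1−γ)/γ) is constant, so T₂ = T₁ (P₂/P₁)^((γ−1)/γ).
T₂ = 404 × (43.2/1.98)^(0.401) = 1392 K.

T₂ ≈ 1390 K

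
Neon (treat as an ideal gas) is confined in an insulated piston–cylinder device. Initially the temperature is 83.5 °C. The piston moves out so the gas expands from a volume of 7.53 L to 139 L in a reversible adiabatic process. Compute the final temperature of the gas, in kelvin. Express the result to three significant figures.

T₂ ≈ 51.1 K

For a reversible adiabat TV^(γ−1) is constant, so T₂ = T₁ (V₁/V₂)^(γ−1).
For a monatomic ideal gas γ = 5/3, so γ−1 = 2/3.
T₁ = 83.5 °C = 356.6 K.
T₂ = 356.6 × (7.53/139)^(2/3) = 51.06 K.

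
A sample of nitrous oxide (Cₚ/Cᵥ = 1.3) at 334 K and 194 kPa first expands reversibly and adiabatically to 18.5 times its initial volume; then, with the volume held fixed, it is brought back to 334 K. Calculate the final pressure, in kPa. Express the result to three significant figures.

P₃ ≈ 10.5 kPa

Adiabatic step (PV^γ = const): P₂ = 194×(1/18.5)^(1.3) = 4.37 kPa; T₂ = 334×(1/18.5)^(0.3) = 139.2 K.
Isochoric: P₃ = P₂(T₃/T₂) = 4.37 × (334/139.2) = 10.49 kPa.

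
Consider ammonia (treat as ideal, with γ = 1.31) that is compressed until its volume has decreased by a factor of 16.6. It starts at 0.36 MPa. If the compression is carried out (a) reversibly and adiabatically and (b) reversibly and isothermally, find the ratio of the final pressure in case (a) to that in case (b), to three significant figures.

P_adiabatic / P_isothermal ≈ 2.39

Isothermal: P_b = P₁(V₁/V₂) = 0.36×16.6.
Adiabatic: P_a = P₁(V₁/V₂)^γ = 0.36×16.6^(1.31).
P_a/P_b = (V₁/V₂)^(γ−1) = 16.6^(0.31) = 2.389.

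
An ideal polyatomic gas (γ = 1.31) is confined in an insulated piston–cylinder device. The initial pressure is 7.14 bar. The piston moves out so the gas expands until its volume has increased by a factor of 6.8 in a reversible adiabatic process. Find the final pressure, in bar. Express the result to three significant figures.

Adiabatic: P₁V₁^γ = P₂V₂^γ ⇒ P₂ = P₁ (V₁/V₂)^γ.
P₂ = 7.14 × (1/6.8)^(1.31) = 0.5796 bar.

P₂ ≈ 0.580 bar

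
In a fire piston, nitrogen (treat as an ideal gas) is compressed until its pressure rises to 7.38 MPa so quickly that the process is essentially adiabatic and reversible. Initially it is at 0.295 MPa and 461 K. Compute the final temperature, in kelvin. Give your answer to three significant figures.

T₂ ≈ 1160 K

Along an adiabat T P^((1−γ)/γ) is constant, so T₂ = T₁ (P₂/P₁)^((γ−1)/γ).
For a diatomic ideal gas γ = 7/5, so (γ−1)/γ = 2/7.
T₂ = 461 × (7.38/0.295)^(2/7) = 1157 K.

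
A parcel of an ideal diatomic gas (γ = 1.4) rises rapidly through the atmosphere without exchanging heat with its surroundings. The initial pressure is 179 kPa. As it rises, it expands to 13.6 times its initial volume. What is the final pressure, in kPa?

P₂ ≈ 4.63 kPa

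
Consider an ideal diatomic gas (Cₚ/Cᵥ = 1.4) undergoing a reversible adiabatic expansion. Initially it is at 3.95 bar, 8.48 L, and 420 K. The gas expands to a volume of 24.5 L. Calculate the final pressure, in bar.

Adiabatic: P₁V₁^γ = P₂V₂^γ ⇒ P₂ = P₁ (V₁/V₂)^γ.
P₂ = 3.95 × (8.48/24.5)^(1.4) = 0.8944 bar.

P₂ ≈ 0.894 bar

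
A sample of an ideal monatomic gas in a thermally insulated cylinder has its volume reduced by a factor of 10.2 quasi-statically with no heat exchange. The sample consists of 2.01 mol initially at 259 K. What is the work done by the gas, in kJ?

Adiabatic: T₁V₁^(γ−1) = T₂V₂^(γ−1) ⇒ T₂ = T₁ (V₁/V₂)^(γ−1).
γ = 5/3 for a monatomic ideal gas, so γ−1 = 2/3.
T₂ = 259 × 10.2^(2/3) = 1218 K.
Q = 0, so ΔU = W_on_gas = nCᵥΔT with Cᵥ = R/(γ−1) = 12.47 J/(mol·K).
ΔU = 2.01 × 12.47 × (1218 − 259) = 24040 J.
Work done by the gas = −ΔU = -24040 J.

W ≈ -24.0 kJ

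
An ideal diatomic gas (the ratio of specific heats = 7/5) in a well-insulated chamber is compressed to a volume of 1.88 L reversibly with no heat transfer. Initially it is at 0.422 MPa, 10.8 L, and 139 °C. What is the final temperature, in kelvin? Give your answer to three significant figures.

For a reversible adiabat TV^(γ−1) is constant, so T₂ = T₁ (V₁/V₂)^(γ−1).
T₁ = 139 °C = 412.1 K.
T₂ = 412.1 × (10.8/1.88)^(2/5) = 829.4 K.

T₂ ≈ 829 K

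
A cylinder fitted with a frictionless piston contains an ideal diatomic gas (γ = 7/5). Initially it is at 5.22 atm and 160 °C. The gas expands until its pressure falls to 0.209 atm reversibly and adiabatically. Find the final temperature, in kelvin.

T₂ ≈ 173 K

Along an adiabat T P^((1−γ)/γ) is constant, so T₂ = T₁ (P₂/P₁)^((γ−1)/γ).
T₁ = 160 °C = 433.1 K.
T₂ = 433.1 × (0.209/5.22)^(2/7) = 172.7 K.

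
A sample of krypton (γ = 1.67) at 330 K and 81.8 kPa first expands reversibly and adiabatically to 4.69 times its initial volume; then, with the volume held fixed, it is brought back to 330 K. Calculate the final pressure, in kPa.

Adiabatic step (PV^γ = const): P₂ = 81.8×(1/4.69)^(1.67) = 6.193 kPa; T₂ = 330×(1/4.69)^(0.67) = 117.2 K.
Isochoric: P₃ = P₂(T₃/T₂) = 6.193 × (330/117.2) = 17.44 kPa.

P₃ ≈ 17.4 kPa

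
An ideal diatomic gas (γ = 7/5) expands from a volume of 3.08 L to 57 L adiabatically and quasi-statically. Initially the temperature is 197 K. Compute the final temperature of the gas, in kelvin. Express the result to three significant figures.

T₂ ≈ 61.3 K

Adiabatic: T₁V₁^(γ−1) = T₂V₂^(γ−1) ⇒ T₂ = T₁ (V₁/V₂)^(γ−1).
T₂ = 197 × (3.08/57)^(2/5) = 61.31 K.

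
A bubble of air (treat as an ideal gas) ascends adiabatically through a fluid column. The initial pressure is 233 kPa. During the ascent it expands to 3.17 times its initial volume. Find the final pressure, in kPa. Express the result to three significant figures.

P₂ ≈ 46.3 kPa

Since PV^γ is constant along a reversible adiabat, P₂ = P₁ (V₁/V₂)^γ.
For a diatomic ideal gas γ = 7/5.
P₂ = 233 × (1/3.17)^(7/5) = 46.33 kPa.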